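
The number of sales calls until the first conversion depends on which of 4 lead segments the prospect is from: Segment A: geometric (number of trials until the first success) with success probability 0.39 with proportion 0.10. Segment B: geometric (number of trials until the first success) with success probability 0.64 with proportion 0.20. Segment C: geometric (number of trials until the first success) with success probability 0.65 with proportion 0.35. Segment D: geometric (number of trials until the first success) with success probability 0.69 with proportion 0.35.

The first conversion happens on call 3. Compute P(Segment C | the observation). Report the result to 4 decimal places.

0.3391

The responsibility of component k is w_k f_k(x) divided by Σ_j w_j f_j(x).
Geometric probabilities:
  L_A = 0.39·(1−0.39)^2 = 0.39·0.3721 = 0.145119
  L_B = 0.64·(1−0.64)^2 = 0.64·0.1296 = 0.082944
  L_C = 0.65·(1−0.65)^2 = 0.65·0.1225 = 0.079625
  L_D = 0.69·(1−0.69)^2 = 0.69·0.0961 = 0.066309
Prior × likelihood for each component:
  w_A·L_A = 0.10 × 0.145119 = 0.0145119
  w_B·L_B = 0.20 × 0.082944 = 0.0165888
  w_C·L_C = 0.35 × 0.079625 = 0.0278687
  w_D·L_D = 0.35 × 0.066309 = 0.0232082
Marginal: 0.0145119 + 0.0165888 + 0.0278687 + 0.0232082 = 0.0821776
So the posterior for Segment C is 0.0278687 / 0.0821776 ≈ 0.3391.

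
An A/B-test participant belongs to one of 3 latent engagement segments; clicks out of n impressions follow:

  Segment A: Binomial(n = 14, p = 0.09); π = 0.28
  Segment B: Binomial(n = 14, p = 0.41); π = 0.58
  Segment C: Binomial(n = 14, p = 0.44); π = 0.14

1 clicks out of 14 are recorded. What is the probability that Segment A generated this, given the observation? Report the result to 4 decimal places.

0.9632

Apply Bayes' rule: the posterior for each component is proportional to its prior times its likelihood at x.
Component likelihoods at x = 1 clicks out of 14:
  L_A = 0.36975
  L_B = 0.00602543
  L_C = 0.00328114
Prior × likelihood for each component:
  π_A·L_A = 0.28 × 0.36975 = 0.10353
  π_B·L_B = 0.58 × 0.00602543 = 0.00349475
  π_C·L_C = 0.14 × 0.00328114 = 0.00045936
Denominator: 0.10353 + 0.00349475 + 0.00045936 = 0.107484
P(Segment A | the observation) ≈ 0.9632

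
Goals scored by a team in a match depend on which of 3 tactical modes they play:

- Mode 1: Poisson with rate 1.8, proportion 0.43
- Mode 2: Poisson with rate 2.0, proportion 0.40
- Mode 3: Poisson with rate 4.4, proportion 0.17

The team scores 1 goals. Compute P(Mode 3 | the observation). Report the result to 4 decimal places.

By Bayes' theorem, P(k | x) = π_k f_k(x) / Σ_j π_j f_j(x).
Poisson probabilities:
  f_1 = 0.297538
  f_2 = 0.270671
  f_3 = 0.0540203
Weight by the priors:
  π_1·f_1 = 0.43 × 0.297538 = 0.127941
  π_2·f_2 = 0.40 × 0.270671 = 0.108268
  π_3·f_3 = 0.17 × 0.0540203 = 0.00918345
Evidence: 0.127941 + 0.108268 + 0.00918345 = 0.245393
So the posterior for Mode 3 is 0.00918345 / 0.245393 ≈ 0.0374.

0.0374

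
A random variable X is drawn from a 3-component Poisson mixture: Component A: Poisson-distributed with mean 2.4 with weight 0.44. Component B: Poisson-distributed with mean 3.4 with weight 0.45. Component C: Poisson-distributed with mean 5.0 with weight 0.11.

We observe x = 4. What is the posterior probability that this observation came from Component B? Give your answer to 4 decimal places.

Posterior ∝ prior × likelihood, so P(k | x) ∝ P(Z=k) f_k(x); normalise over all components.
Poisson probabilities:
  f_A = 0.125408
  f_B = 0.185825
  f_C = 0.175467
Prior × likelihood for each component:
  P(Z=A)·f_A = 0.44 × 0.125408 = 0.0551797
  P(Z=B)·f_B = 0.45 × 0.185825 = 0.0836211
  P(Z=C)·f_C = 0.11 × 0.175467 = 0.0193014
Sum: 0.0551797 + 0.0836211 + 0.0193014 = 0.158102
Responsibility of Component B: 0.0836211 / 0.158102 ≈ 0.5289

0.5289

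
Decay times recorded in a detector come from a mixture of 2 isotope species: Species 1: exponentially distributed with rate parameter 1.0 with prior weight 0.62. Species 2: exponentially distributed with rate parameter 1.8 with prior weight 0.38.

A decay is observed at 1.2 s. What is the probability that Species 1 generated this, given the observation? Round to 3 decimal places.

0.703

By Bayes' theorem, P(k | x) = π_k f_k(x) / Σ_j π_j f_j(x).
Evaluate each component's likelihood at the observed value:
  L_1 = 1.0·e^(−1.0·1.2) = 1.0·e^(−1.2000) = 0.301194
  L_2 = 1.8·e^(−1.8·1.2) = 1.8·e^(−2.1600) = 0.207585
Unnormalised posteriors:
  π_1·L_1 = 0.62 × 0.301194 = 0.18674
  π_2·L_2 = 0.38 × 0.207585 = 0.0788824
Normaliser: 0.18674 + 0.0788824 = 0.265623
P(Species 1 | 1.2 s) = 0.18674 / 0.265623 ≈ 0.703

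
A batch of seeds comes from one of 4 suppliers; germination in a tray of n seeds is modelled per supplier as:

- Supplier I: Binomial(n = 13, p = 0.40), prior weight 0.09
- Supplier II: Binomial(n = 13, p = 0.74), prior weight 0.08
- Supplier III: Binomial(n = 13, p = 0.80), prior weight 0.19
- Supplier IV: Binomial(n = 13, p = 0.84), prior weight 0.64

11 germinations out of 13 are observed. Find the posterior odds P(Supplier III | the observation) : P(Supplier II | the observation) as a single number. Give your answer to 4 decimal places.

Only the two components matter; the odds are (π_i f_i(x)) / (π_j f_j(x)).
Evaluate each component's likelihood at the observed value:
  p_I = C(13,11)·0.40^11·0.60^2 = 78·4.1943e-05·0.36 = 0.00117776
  p_II = C(13,11)·0.74^11·0.26^2 = 78·0.0364375·0.0676 = 0.192128
  p_III = C(13,11)·0.80^11·0.20^2 = 78·0.0858993·0.04 = 0.268006
  p_IV = C(13,11)·0.84^11·0.16^2 = 78·0.146917·0.0256 = 0.293364
0.0509211 / 0.0153702 ≈ 3.3130

3.3130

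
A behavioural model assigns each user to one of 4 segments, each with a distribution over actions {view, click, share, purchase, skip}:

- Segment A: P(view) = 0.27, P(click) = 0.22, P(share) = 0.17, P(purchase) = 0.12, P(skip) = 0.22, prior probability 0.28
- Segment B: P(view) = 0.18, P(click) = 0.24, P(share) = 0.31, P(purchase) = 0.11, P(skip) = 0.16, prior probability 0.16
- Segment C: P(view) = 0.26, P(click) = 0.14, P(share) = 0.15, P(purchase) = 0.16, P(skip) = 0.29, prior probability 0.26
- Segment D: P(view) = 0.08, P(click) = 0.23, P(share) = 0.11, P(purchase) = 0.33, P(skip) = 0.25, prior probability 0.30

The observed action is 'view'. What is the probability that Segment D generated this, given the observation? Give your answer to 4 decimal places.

0.1224

Apply Bayes' rule: the posterior for each component is proportional to its prior times its likelihood at x.
Component likelihoods at x = 'view':
  p_A = P(view | comp) = 0.27
  p_B = P(view | comp) = 0.18
  p_C = P(view | comp) = 0.26
  p_D = P(view | comp) = 0.08
Weight by the priors:
  w_A·p_A = 0.28 × 0.27 = 0.0756
  w_B·p_B = 0.16 × 0.18 = 0.0288
  w_C·p_C = 0.26 × 0.26 = 0.0676
  w_D·p_D = 0.30 × 0.08 = 0.024
Marginal: 0.0756 + 0.0288 + 0.0676 + 0.024 = 0.196
P(Segment D | x) = 0.024 / 0.196 ≈ 0.1224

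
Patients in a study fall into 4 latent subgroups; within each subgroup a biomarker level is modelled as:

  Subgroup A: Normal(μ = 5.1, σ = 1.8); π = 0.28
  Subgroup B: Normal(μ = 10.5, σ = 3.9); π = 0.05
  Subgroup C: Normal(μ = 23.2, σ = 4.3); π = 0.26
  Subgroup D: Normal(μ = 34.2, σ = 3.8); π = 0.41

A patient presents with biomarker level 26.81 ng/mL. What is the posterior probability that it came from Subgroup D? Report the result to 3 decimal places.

0.277

By Bayes' theorem, P(k | x) = π_k f_k(x) / Σ_j π_j f_j(x).
Component likelihoods at x = 26.81 ng/mL:
  f_A = (1/(1.8·√(2π)))·exp(−(26.81−5.1)²/(2·1.8²)) = 0.221635·exp(-72.73520) = 5.71665e-33
  f_B = (1/(3.9·√(2π)))·exp(−(26.81−10.5)²/(2·3.9²)) = 0.102293·exp(-8.74478) = 1.62944e-05
  f_C = (1/(4.3·√(2π)))·exp(−(26.81−23.2)²/(2·4.3²)) = 0.092777·exp(-0.35241) = 0.0652217
  f_D = (1/(3.8·√(2π)))·exp(−(26.81−34.2)²/(2·3.8²)) = 0.104985·exp(-1.89100) = 0.0158444
Multiply by the mixture weights:
  π_A·f_A = 0.28 × 5.71665e-33 = 1.60066e-33
  π_B·f_B = 0.05 × 1.62944e-05 = 8.14718e-07
  π_C·f_C = 0.26 × 0.0652217 = 0.0169576
  π_D·f_D = 0.41 × 0.0158444 = 0.0064962
Normaliser: 1.60066e-33 + 8.14718e-07 + 0.0169576 + 0.0064962 = 0.0234547
So the posterior for Subgroup D is 0.0064962 / 0.0234547 ≈ 0.277.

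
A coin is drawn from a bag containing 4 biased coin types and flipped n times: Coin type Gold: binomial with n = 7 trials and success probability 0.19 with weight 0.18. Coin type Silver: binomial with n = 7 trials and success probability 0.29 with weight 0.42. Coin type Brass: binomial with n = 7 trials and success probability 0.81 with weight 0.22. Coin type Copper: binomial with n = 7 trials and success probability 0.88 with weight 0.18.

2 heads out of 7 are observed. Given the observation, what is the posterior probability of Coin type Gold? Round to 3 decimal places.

By Bayes' theorem, P(k | x) = P(Z=k) f_k(x) / Σ_j P(Z=j) f_j(x).
Evaluate each component's likelihood at the observed value:
  f_Gold = C(7,2)·0.19^2·0.81^5 = 21·0.0361·0.348678 = 0.264333
  f_Silver = C(7,2)·0.29^2·0.71^5 = 21·0.0841·0.180423 = 0.318645
  f_Brass = C(7,2)·0.81^2·0.19^5 = 21·0.6561·0.00024761 = 0.00341159
  f_Copper = C(7,2)·0.88^2·0.12^5 = 21·0.7744·2.48832e-05 = 0.000404661
Multiply by the mixture weights:
  P(Z=Gold)·f_Gold = 0.18 × 0.264333 = 0.04758
  P(Z=Silver)·f_Silver = 0.42 × 0.318645 = 0.133831
  P(Z=Brass)·f_Brass = 0.22 × 0.00341159 = 0.000750551
  P(Z=Copper)·f_Copper = 0.18 × 0.000404661 = 7.28389e-05
Sum: 0.04758 + 0.133831 + 0.000750551 + 7.28389e-05 = 0.182234
So the posterior for Coin type Gold is 0.04758 / 0.182234 ≈ 0.261.

0.261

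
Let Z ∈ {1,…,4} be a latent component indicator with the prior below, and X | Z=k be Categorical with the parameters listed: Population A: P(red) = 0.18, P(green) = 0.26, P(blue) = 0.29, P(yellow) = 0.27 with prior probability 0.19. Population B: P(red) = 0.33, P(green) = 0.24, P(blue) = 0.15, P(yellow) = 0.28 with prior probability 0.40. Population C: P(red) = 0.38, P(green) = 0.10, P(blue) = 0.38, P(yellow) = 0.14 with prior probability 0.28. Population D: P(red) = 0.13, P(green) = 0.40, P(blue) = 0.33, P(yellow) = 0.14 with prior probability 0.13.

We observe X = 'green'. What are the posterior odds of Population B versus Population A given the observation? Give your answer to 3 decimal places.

1.943

The posterior odds equal the prior odds times the likelihood ratio: (π_i/π_j)·(f_i(x)/f_j(x)).
Evaluate each component's likelihood at the observed value:
  L_A = P(green | comp) = 0.26
  L_B = P(green | comp) = 0.24
  L_C = P(green | comp) = 0.10
  L_D = P(green | comp) = 0.40
Odds = (0.40/0.19) × (0.24/0.26) = 2.10526 × 0.923077 ≈ 1.943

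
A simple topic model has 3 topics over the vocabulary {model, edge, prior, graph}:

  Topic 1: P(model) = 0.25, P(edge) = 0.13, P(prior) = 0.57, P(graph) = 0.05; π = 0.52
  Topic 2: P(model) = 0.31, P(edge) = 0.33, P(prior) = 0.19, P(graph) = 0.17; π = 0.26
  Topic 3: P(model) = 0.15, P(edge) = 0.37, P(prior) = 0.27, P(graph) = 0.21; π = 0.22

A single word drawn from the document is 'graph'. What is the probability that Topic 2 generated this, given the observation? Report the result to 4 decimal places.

0.3797

Posterior ∝ prior × likelihood, so P(k | x) ∝ w_k f_k(x); normalise over all components.
Component likelihoods at x = 'graph':
  p_1 = 0.05
  p_2 = 0.17
  p_3 = 0.21
Weight by the priors:
  w_1·p_1 = 0.52 × 0.05 = 0.026
  w_2·p_2 = 0.26 × 0.17 = 0.0442
  w_3·p_3 = 0.22 × 0.21 = 0.0462
Sum: 0.026 + 0.0442 + 0.0462 = 0.1164
So the posterior for Topic 2 is 0.0442 / 0.1164 ≈ 0.3797.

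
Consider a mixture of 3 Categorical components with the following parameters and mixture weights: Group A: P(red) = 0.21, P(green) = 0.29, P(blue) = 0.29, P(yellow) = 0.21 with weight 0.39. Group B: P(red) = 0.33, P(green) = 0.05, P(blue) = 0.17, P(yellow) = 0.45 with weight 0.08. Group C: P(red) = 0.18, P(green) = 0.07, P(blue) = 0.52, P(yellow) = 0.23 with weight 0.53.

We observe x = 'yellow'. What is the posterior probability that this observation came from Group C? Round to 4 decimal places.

0.5083

P(component k | x) = π_k·f_k(x) / marginal(x), where marginal(x) = Σ_j π_j·f_j(x).
Categorical probabilities:
  f_A = 0.21
  f_B = 0.45
  f_C = 0.23
Weight by the priors:
  π_A·f_A = 0.39 × 0.21 = 0.0819
  π_B·f_B = 0.08 × 0.45 = 0.036
  π_C·f_C = 0.53 × 0.23 = 0.1219
Evidence: 0.0819 + 0.036 + 0.1219 = 0.2398
P(Group C | the observation) ≈ 0.5083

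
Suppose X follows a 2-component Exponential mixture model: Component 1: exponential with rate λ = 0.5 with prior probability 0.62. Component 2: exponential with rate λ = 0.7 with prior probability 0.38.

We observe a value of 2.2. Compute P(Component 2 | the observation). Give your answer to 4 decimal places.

Apply Bayes' rule: the posterior for each component is proportional to its prior times its likelihood at x.
Component likelihoods at x = 2.2:
  p_1 = 0.5·e^(−0.5·2.2) = 0.5·e^(−1.1000) = 0.166436
  p_2 = 0.7·e^(−0.7·2.2) = 0.7·e^(−1.5400) = 0.150067
Prior × likelihood for each component:
  π_1·p_1 = 0.62 × 0.166436 = 0.10319
  π_2·p_2 = 0.38 × 0.150067 = 0.0570254
Denominator: 0.10319 + 0.0570254 = 0.160215
P(Component 2 | the observation) ≈ 0.3559

0.3559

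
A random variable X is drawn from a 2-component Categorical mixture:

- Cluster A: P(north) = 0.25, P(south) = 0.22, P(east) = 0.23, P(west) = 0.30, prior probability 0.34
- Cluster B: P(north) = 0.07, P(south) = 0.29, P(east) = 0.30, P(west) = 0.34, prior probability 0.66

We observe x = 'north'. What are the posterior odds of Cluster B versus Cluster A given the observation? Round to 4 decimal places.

0.5435

Since P(k|x) ∝ π_k f_k(x), the posterior odds are π_i f_i(x) / (π_j f_j(x)).
Component likelihoods at x = 'north':
  p_A = 0.25
  p_B = 0.07
Posterior odds = (π_B·p_B) / (π_A·p_A) = (0.66·0.07) / (0.34·0.25) = 0.0462 / 0.085 ≈ 0.5435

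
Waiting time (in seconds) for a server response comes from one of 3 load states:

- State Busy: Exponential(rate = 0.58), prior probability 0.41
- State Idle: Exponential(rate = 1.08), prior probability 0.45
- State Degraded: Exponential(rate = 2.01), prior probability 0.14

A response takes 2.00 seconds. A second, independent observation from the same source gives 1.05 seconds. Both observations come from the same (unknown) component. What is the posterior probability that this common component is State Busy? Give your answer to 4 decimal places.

P(component k | x) = P(Z=k)·f_k(x) / marginal(x), where marginal(x) = Σ_j P(Z=j)·f_j(x).
Since both observations come from the same component, the likelihood for component k is f_k(x₁)·f_k(x₂).
  L_Busy = [0.58·e^(−0.58·2.00) = 0.58·e^(−1.1600) = 0.181822] × [0.315459] = 0.0573573
  L_Idle = [1.08·e^(−1.08·2.00) = 1.08·e^(−2.1600) = 0.124551] × [0.347483] = 0.0432794
  L_Degraded = [2.01·e^(−2.01·2.00) = 2.01·e^(−4.0200) = 0.0360855] × [0.243566] = 0.00878921
Weight by the priors:
  P(Z=Busy)·L_Busy = 0.41 × 0.0573573 = 0.0235165
  P(Z=Idle)·L_Idle = 0.45 × 0.0432794 = 0.0194757
  P(Z=Degraded)·L_Degraded = 0.14 × 0.00878921 = 0.00123049
Evidence: 0.0235165 + 0.0194757 + 0.00123049 = 0.0442227
So the posterior for State Busy is 0.0235165 / 0.0442227 ≈ 0.5318.

0.5318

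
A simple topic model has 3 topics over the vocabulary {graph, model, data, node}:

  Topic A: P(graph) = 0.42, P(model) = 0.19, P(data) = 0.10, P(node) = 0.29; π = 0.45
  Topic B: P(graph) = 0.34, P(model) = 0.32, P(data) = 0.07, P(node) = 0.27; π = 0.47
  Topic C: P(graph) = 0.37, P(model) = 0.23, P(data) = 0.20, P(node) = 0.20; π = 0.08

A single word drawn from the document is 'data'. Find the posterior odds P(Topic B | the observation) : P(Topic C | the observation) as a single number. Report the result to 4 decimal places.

2.0562

Only the two components matter; the odds are (π_i f_i(x)) / (π_j f_j(x)).
Evaluate each component's likelihood at the observed value:
  f_A = P(data | comp) = 0.10
  f_B = P(data | comp) = 0.07
  f_C = P(data | comp) = 0.20
0.0329 / 0.016 ≈ 2.0562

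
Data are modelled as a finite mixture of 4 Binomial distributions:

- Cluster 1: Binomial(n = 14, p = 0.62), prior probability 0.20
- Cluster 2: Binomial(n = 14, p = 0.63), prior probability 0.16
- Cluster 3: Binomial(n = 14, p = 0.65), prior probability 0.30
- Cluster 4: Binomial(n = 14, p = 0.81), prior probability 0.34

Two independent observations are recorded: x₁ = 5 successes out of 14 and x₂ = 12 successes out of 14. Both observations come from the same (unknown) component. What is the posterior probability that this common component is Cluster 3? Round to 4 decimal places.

0.4214

P(component k | x) = P(Z=k)·f_k(x) / marginal(x), where marginal(x) = Σ_j P(Z=j)·f_j(x).
Since both observations come from the same component, the likelihood for component k is f_k(x₁)·f_k(x₂).
  L_1 = [C(14,5)·0.62^5·0.38^9 = 2002·0.0916133·0.000165216 = 0.0303023] × [0.0423944] = 0.00128465
  L_2 = [C(14,5)·0.63^5·0.37^9 = 2002·0.0992437·0.000129962 = 0.0258216] × [0.0487003] = 0.00125752
  L_3 = [C(14,5)·0.65^5·0.35^9 = 2002·0.116029·7.88156e-05 = 0.0183081] × [0.0634071] = 0.00116086
  L_4 = [C(14,5)·0.81^5·0.19^9 = 2002·0.348678·3.22688e-07 = 0.000225254] × [0.262041] = 5.90256e-05
Unnormalised posteriors:
  P(Z=1)·L_1 = 0.20 × 0.00128465 = 0.000256929
  P(Z=2)·L_2 = 0.16 × 0.00125752 = 0.000201203
  P(Z=3)·L_3 = 0.30 × 0.00116086 = 0.000348259
  P(Z=4)·L_4 = 0.34 × 5.90256e-05 = 2.00687e-05
Normaliser: 0.000256929 + 0.000201203 + 0.000348259 + 2.00687e-05 = 0.00082646
So the posterior for Cluster 3 is 0.000348259 / 0.00082646 ≈ 0.4214.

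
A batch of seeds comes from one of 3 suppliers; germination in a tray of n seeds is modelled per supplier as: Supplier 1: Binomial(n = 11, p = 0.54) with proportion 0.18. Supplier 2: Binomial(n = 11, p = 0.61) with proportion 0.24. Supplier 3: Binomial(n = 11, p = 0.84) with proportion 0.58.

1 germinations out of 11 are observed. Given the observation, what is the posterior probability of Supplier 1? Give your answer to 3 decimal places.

0.776

Apply Bayes' rule: the posterior for each component is proportional to its prior times its likelihood at x.
Component likelihoods at x = 1 germinations out of 11:
  p_1 = C(11,1)·0.54^1·0.46^10 = 11·0.54·0.000424207 = 0.00251979
  p_2 = C(11,1)·0.61^1·0.39^10 = 11·0.61·8.14041e-05 = 0.000546221
  p_3 = C(11,1)·0.84^1·0.16^10 = 11·0.84·1.09951e-08 = 1.01595e-07
Multiply by the mixture weights:
  w_1·p_1 = 0.18 × 0.00251979 = 0.000453563
  w_2·p_2 = 0.24 × 0.000546221 = 0.000131093
  w_3·p_3 = 0.58 × 1.01595e-07 = 5.8925e-08
Normaliser: 0.000453563 + 0.000131093 + 5.8925e-08 = 0.000584715
Responsibility of Supplier 1: 0.000453563 / 0.000584715 ≈ 0.776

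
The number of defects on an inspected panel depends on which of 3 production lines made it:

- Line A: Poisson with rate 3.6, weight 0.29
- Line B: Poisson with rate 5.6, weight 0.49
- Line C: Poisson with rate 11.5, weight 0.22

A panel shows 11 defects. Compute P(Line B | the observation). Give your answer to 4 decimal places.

Posterior ∝ prior × likelihood, so P(k | x) ∝ π_k f_k(x); normalise over all components.
Evaluate each component's likelihood at the observed value:
  f_A = e^(−3.6)·3.6^11/11! = 0.000900973
  f_B = e^(−5.6)·5.6^11/11! = 0.0157349
  f_C = e^(−11.5)·11.5^11/11! = 0.118068
Multiply by the mixture weights:
  π_A·f_A = 0.29 × 0.000900973 = 0.000261282
  π_B·f_B = 0.49 × 0.0157349 = 0.00771009
  π_C·f_C = 0.22 × 0.118068 = 0.0259751
Marginal: 0.000261282 + 0.00771009 + 0.0259751 = 0.0339464
So the posterior for Line B is 0.00771009 / 0.0339464 ≈ 0.2271.

0.2271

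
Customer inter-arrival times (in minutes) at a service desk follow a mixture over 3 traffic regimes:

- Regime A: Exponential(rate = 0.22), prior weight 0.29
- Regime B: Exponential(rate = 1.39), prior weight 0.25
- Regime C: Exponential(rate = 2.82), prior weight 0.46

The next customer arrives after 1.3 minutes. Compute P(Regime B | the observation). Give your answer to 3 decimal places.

Apply Bayes' rule: the posterior for each component is proportional to its prior times its likelihood at x.
Exponential densities:
  p_A = 0.22·e^(−0.22·1.3) = 0.22·e^(−0.2860) = 0.165278
  p_B = 1.39·e^(−1.39·1.3) = 1.39·e^(−1.8070) = 0.228163
  p_C = 2.82·e^(−2.82·1.3) = 2.82·e^(−3.6660) = 0.0721316
Prior × likelihood for each component:
  w_A·p_A = 0.29 × 0.165278 = 0.0479306
  w_B·p_B = 0.25 × 0.228163 = 0.0570407
  w_C·p_C = 0.46 × 0.0721316 = 0.0331805
Normaliser: 0.0479306 + 0.0570407 + 0.0331805 = 0.138152
P(Regime B | the observation) ≈ 0.413

0.413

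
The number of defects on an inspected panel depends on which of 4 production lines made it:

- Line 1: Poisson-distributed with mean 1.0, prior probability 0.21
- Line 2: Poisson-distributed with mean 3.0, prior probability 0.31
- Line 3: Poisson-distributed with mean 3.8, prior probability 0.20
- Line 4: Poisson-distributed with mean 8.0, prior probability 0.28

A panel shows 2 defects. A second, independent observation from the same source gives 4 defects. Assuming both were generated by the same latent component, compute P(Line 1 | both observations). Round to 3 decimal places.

0.032

Apply Bayes' rule: the posterior for each component is proportional to its prior times its likelihood at x.
Since both observations come from the same component, the likelihood for component k is f_k(x₁)·f_k(x₂).
  L_1 = [e^(−1.0)·1.0^2/2! = 0.18394] × [0.0153283] = 0.00281949
  L_2 = [e^(−3.0)·3.0^2/2! = 0.224042] × [0.168031] = 0.037646
  L_3 = [e^(−3.8)·3.8^2/2! = 0.161517] × [0.194359] = 0.0313922
  L_4 = [e^(−8.0)·8.0^2/2! = 0.0107348] × [0.0572523] = 0.000614592
Weight by the priors:
  P(Z=1)·L_1 = 0.21 × 0.00281949 = 0.000592092
  P(Z=2)·L_2 = 0.31 × 0.037646 = 0.0116703
  P(Z=3)·L_3 = 0.20 × 0.0313922 = 0.00627845
  P(Z=4)·L_4 = 0.28 × 0.000614592 = 0.000172086
Evidence: 0.000592092 + 0.0116703 + 0.00627845 + 0.000172086 = 0.0187129
So the posterior for Line 1 is 0.000592092 / 0.0187129 ≈ 0.032.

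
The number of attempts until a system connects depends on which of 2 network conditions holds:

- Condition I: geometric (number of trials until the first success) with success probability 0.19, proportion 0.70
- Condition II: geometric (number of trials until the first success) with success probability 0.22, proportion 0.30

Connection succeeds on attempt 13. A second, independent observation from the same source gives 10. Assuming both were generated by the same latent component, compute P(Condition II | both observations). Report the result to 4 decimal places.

By Bayes' theorem, P(k | x) = π_k f_k(x) / Σ_j π_j f_j(x).
Since both observations come from the same component, the likelihood for component k is f_k(x₁)·f_k(x₂).
  L_I = [0.0151556] × [0.028518] = 0.000432208
  L_II = [0.0111573] × [0.0235112] = 0.00026232
Weight by the priors:
  π_I·L_I = 0.70 × 0.000432208 = 0.000302545
  π_II·L_II = 0.30 × 0.00026232 = 7.86961e-05
Sum: 0.000302545 + 7.86961e-05 = 0.000381242
So the posterior for Condition II is 7.86961e-05 / 0.000381242 ≈ 0.2064.

0.2064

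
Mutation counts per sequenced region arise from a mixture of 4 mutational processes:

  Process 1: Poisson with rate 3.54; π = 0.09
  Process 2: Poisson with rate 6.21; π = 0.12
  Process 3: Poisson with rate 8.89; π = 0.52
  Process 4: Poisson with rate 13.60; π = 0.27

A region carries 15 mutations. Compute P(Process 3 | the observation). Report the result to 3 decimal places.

0.266

By Bayes' theorem, P(k | x) = π_k f_k(x) / Σ_j π_j f_j(x).
Poisson probabilities:
  p_1 = e^(−3.54)·3.54^15/15! = 3.81195e-06
  p_2 = e^(−6.21)·6.21^15/15! = 0.00121034
  p_3 = e^(−8.89)·8.89^15/15! = 0.0180364
  p_4 = e^(−13.60)·13.60^15/15! = 0.0955386
Multiply by the mixture weights:
  π_1·p_1 = 0.09 × 3.81195e-06 = 3.43075e-07
  π_2·p_2 = 0.12 × 0.00121034 = 0.00014524
  π_3·p_3 = 0.52 × 0.0180364 = 0.00937891
  π_4·p_4 = 0.27 × 0.0955386 = 0.0257954
Normaliser: 3.43075e-07 + 0.00014524 + 0.00937891 + 0.0257954 = 0.0353199
So the posterior for Process 3 is 0.00937891 / 0.0353199 ≈ 0.266.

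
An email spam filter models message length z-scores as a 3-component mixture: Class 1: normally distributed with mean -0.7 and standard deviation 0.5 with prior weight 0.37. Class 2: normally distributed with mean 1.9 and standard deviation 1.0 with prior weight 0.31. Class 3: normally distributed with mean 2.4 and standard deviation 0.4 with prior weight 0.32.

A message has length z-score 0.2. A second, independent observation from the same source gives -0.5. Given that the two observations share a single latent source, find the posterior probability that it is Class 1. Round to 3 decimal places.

0.985

P(component k | x) = π_k·f_k(x) / marginal(x), where marginal(x) = Σ_j π_j·f_j(x).
Since both observations come from the same component, the likelihood for component k is f_k(x₁)·f_k(x₂).
  p_1 = [(1/(0.5·√(2π)))·exp(−(0.2−-0.7)²/(2·0.5²)) = 0.797885·exp(-1.62000) = 0.1579] × [0.73654] = 0.1163
  p_2 = [(1/(1.0·√(2π)))·exp(−(0.2−1.9)²/(2·1.0²)) = 0.398942·exp(-1.44500) = 0.0940491] × [0.0223945] = 0.00210618
  p_3 = [(1/(0.4·√(2π)))·exp(−(0.2−2.4)²/(2·0.4²)) = 0.997356·exp(-15.12500) = 2.69244e-07] × [3.84634e-12] = 1.03561e-18
Multiply by the mixture weights:
  π_1·p_1 = 0.37 × 0.1163 = 0.043031
  π_2·p_2 = 0.31 × 0.00210618 = 0.000652917
  π_3·p_3 = 0.32 × 1.03561e-18 = 3.31394e-19
Evidence: 0.043031 + 0.000652917 + 3.31394e-19 = 0.0436839
P(Class 1 | x) = 0.043031 / 0.0436839 ≈ 0.985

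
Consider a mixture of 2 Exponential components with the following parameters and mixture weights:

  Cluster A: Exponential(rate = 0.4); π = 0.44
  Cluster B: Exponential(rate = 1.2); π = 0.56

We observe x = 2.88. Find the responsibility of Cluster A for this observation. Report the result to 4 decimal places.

By Bayes' theorem, P(k | x) = π_k f_k(x) / Σ_j π_j f_j(x).
Component likelihoods at x = 2.88:
  f_A = 0.4·e^(−0.4·2.88) = 0.4·e^(−1.1520) = 0.126402
  f_B = 1.2·e^(−1.2·2.88) = 1.2·e^(−3.4560) = 0.0378669
Unnormalised posteriors:
  π_A·f_A = 0.44 × 0.126402 = 0.0556167
  π_B·f_B = 0.56 × 0.0378669 = 0.0212055
Evidence: 0.0556167 + 0.0212055 = 0.0768222
Responsibility of Cluster A: 0.0556167 / 0.0768222 ≈ 0.7240

0.7240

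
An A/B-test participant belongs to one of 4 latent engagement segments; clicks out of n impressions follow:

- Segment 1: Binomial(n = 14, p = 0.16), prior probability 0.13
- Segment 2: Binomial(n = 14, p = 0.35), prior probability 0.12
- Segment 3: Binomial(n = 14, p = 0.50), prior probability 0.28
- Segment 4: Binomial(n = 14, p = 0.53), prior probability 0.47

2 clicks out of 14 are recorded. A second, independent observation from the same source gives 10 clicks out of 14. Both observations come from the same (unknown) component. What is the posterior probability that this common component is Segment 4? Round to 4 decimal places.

0.4733

P(component k | x) = P(Z=k)·f_k(x) / marginal(x), where marginal(x) = Σ_j P(Z=j)·f_j(x).
Since both observations come from the same component, the likelihood for component k is f_k(x₁)·f_k(x₂).
  f_1 = [C(14,2)·0.16^2·0.84^12 = 91·0.0256·0.12341 = 0.287497] × [5.47963e-06] = 1.57537e-06
  f_2 = [C(14,2)·0.35^2·0.65^12 = 91·0.1225·0.00568801 = 0.0634071] × [0.0049291] = 0.00031254
  f_3 = [C(14,2)·0.50^2·0.50^12 = 91·0.25·0.000244141 = 0.0055542] × [0.0610962] = 0.00033934
  f_4 = [C(14,2)·0.53^2·0.47^12 = 91·0.2809·0.000116191 = 0.00297008] × [0.0854248] = 0.000253718
Multiply by the mixture weights:
  P(Z=1)·f_1 = 0.13 × 1.57537e-06 = 2.04799e-07
  P(Z=2)·f_2 = 0.12 × 0.00031254 = 3.75048e-05
  P(Z=3)·f_3 = 0.28 × 0.00033934 = 9.50153e-05
  P(Z=4)·f_4 = 0.47 × 0.000253718 = 0.000119248
Denominator: 2.04799e-07 + 3.75048e-05 + 9.50153e-05 + 0.000119248 = 0.000251972
P(Segment 4 | data) ≈ 0.4733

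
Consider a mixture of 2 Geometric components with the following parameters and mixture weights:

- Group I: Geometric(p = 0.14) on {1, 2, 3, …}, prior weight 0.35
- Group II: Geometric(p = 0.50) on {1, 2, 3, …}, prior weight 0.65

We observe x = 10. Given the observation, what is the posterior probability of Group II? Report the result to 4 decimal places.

Posterior ∝ prior × likelihood, so P(k | x) ∝ P(Z=k) f_k(x); normalise over all components.
Component likelihoods at x = 10:
  f_I = 0.0360258
  f_II = 0.000976562
Unnormalised posteriors:
  P(Z=I)·f_I = 0.35 × 0.0360258 = 0.012609
  P(Z=II)·f_II = 0.65 × 0.000976562 = 0.000634766
Marginal: 0.012609 + 0.000634766 = 0.0132438
P(Group II | x) = 0.000634766 / 0.0132438 ≈ 0.0479

0.0479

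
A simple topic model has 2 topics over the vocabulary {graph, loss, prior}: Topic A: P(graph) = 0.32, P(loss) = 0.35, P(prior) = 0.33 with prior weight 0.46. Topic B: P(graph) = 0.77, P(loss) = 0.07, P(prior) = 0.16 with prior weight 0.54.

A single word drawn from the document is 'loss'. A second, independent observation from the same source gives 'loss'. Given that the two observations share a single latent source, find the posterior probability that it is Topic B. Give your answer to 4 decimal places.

By Bayes' theorem, P(k | x) = P(Z=k) f_k(x) / Σ_j P(Z=j) f_j(x).
Since both observations come from the same component, the likelihood for component k is f_k(x₁)·f_k(x₂).
  p_A = [0.35] × [0.35] = 0.1225
  p_B = [0.07] × [0.07] = 0.0049
Prior × likelihood for each component:
  P(Z=A)·p_A = 0.46 × 0.1225 = 0.05635
  P(Z=B)·p_B = 0.54 × 0.0049 = 0.002646
Evidence: 0.05635 + 0.002646 = 0.058996
Responsibility of Topic B: 0.002646 / 0.058996 ≈ 0.0449

0.0449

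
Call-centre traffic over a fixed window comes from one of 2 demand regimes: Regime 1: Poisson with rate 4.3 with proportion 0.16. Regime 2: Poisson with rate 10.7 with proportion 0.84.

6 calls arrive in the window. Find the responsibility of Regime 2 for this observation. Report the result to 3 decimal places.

0.674

Apply Bayes' rule: the posterior for each component is proportional to its prior times its likelihood at x.
Poisson probabilities:
  L_1 = 0.119127
  L_2 = 0.0469915
Weight by the priors:
  π_1·L_1 = 0.16 × 0.119127 = 0.0190604
  π_2·L_2 = 0.84 × 0.0469915 = 0.0394729
Evidence: 0.0190604 + 0.0394729 = 0.0585332
So the posterior for Regime 2 is 0.0394729 / 0.0585332 ≈ 0.674.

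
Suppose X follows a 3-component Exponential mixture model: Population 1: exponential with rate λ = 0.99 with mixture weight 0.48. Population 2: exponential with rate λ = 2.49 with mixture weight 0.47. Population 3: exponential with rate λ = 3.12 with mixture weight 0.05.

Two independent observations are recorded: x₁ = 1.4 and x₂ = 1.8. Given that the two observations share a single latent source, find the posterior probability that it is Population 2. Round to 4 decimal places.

0.0485

By Bayes' theorem, P(k | x) = π_k f_k(x) / Σ_j π_j f_j(x).
Since both observations come from the same component, the likelihood for component k is f_k(x₁)·f_k(x₂).
  L_1 = [0.247573] × [0.166618] = 0.0412501
  L_2 = [0.0762516] × [0.0281638] = 0.00214754
  L_3 = [0.0395509] × [0.0113542] = 0.000449069
Unnormalised posteriors:
  π_1·L_1 = 0.48 × 0.0412501 = 0.0198001
  π_2·L_2 = 0.47 × 0.00214754 = 0.00100934
  π_3·L_3 = 0.05 × 0.000449069 = 2.24535e-05
Normaliser: 0.0198001 + 0.00100934 + 2.24535e-05 = 0.0208319
P(Population 2 | data) = 0.00100934 / 0.0208319 ≈ 0.0485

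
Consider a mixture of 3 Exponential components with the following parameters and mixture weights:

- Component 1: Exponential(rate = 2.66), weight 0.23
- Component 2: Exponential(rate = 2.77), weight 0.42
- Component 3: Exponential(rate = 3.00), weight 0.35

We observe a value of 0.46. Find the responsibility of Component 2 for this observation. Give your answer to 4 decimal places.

0.4228

The responsibility of component k is w_k f_k(x) divided by Σ_j w_j f_j(x).
Exponential densities:
  L_1 = 0.78249
  L_2 = 0.774643
  L_3 = 0.754736
Prior × likelihood for each component:
  w_1·L_1 = 0.23 × 0.78249 = 0.179973
  w_2·L_2 = 0.42 × 0.774643 = 0.32535
  w_3·L_3 = 0.35 × 0.754736 = 0.264157
Evidence: 0.179973 + 0.32535 + 0.264157 = 0.76948
P(Component 2 | data) = 0.32535 / 0.76948 ≈ 0.4228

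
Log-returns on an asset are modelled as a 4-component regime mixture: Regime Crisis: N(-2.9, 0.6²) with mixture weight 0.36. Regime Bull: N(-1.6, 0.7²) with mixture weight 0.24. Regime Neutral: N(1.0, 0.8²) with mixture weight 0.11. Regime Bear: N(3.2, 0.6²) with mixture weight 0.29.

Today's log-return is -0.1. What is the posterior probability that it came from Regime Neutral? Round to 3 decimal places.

0.607

P(component k | x) = w_k·f_k(x) / marginal(x), where marginal(x) = Σ_j w_j·f_j(x).
Component likelihoods at x = -0.1:
  L_Crisis = (1/(0.6·√(2π)))·exp(−(-0.1−-2.9)²/(2·0.6²)) = 0.664904·exp(-10.88889) = 1.24101e-05
  L_Bull = (1/(0.7·√(2π)))·exp(−(-0.1−-1.6)²/(2·0.7²)) = 0.569918·exp(-2.29592) = 0.057373
  L_Neutral = (1/(0.8·√(2π)))·exp(−(-0.1−1.0)²/(2·0.8²)) = 0.498678·exp(-0.94531) = 0.193765
  L_Bear = (1/(0.6·√(2π)))·exp(−(-0.1−3.2)²/(2·0.6²)) = 0.664904·exp(-15.12500) = 1.79496e-07
Weight by the priors:
  w_Crisis·L_Crisis = 0.36 × 1.24101e-05 = 4.46763e-06
  w_Bull·L_Bull = 0.24 × 0.057373 = 0.0137695
  w_Neutral·L_Neutral = 0.11 × 0.193765 = 0.0213142
  w_Bear·L_Bear = 0.29 × 1.79496e-07 = 5.20538e-08
Evidence: 4.46763e-06 + 0.0137695 + 0.0213142 + 5.20538e-08 = 0.0350882
P(Regime Neutral | the observation) = 0.0213142 / 0.0350882 ≈ 0.607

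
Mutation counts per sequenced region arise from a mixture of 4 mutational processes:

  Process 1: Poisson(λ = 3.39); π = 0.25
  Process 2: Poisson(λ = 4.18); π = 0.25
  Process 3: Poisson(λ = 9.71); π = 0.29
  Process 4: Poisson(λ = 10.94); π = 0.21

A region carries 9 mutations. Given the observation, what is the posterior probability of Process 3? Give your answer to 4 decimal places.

0.5661

The responsibility of component k is π_k f_k(x) divided by Σ_j π_j f_j(x).
Evaluate each component's likelihood at the observed value:
  L_1 = 0.00549257
  L_2 = 0.0164238
  L_3 = 0.128295
  L_4 = 0.109701
Unnormalised posteriors:
  π_1·L_1 = 0.25 × 0.00549257 = 0.00137314
  π_2·L_2 = 0.25 × 0.0164238 = 0.00410594
  π_3·L_3 = 0.29 × 0.128295 = 0.0372056
  π_4·L_4 = 0.21 × 0.109701 = 0.0230372
Sum: 0.00137314 + 0.00410594 + 0.0372056 + 0.0230372 = 0.065722
So the posterior for Process 3 is 0.0372056 / 0.065722 ≈ 0.5661.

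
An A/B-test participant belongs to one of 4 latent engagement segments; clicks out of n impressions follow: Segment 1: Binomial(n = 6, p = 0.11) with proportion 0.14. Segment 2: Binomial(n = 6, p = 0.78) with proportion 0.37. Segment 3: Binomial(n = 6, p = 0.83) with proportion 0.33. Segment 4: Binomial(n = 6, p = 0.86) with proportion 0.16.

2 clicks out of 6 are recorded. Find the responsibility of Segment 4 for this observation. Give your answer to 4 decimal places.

The responsibility of component k is π_k f_k(x) divided by Σ_j π_j f_j(x).
Binomial probabilities:
  f_1 = C(6,2)·0.11^2·0.89^4 = 15·0.0121·0.627422 = 0.113877
  f_2 = C(6,2)·0.78^2·0.22^4 = 15·0.6084·0.00234256 = 0.0213782
  f_3 = C(6,2)·0.83^2·0.17^4 = 15·0.6889·0.00083521 = 0.00863064
  f_4 = C(6,2)·0.86^2·0.14^4 = 15·0.7396·0.00038416 = 0.00426187
Prior × likelihood for each component:
  π_1·f_1 = 0.14 × 0.113877 = 0.0159428
  π_2·f_2 = 0.37 × 0.0213782 = 0.00790993
  π_3·f_3 = 0.33 × 0.00863064 = 0.00284811
  π_4·f_4 = 0.16 × 0.00426187 = 0.000681899
Normaliser: 0.0159428 + 0.00790993 + 0.00284811 + 0.000681899 = 0.0273827
P(Segment 4 | x) = 0.000681899 / 0.0273827 ≈ 0.0249

0.0249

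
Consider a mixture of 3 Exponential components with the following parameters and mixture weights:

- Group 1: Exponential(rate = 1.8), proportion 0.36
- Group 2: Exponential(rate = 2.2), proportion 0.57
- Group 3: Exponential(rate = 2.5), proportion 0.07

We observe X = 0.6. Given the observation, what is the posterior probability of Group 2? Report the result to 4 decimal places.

By Bayes' theorem, P(k | x) = π_k f_k(x) / Σ_j π_j f_j(x).
Exponential densities:
  p_1 = 1.8·e^(−1.8·0.6) = 1.8·e^(−1.0800) = 0.611272
  p_2 = 2.2·e^(−2.2·0.6) = 2.2·e^(−1.3200) = 0.587698
  p_3 = 2.5·e^(−2.5·0.6) = 2.5·e^(−1.5000) = 0.557825
Multiply by the mixture weights:
  π_1·p_1 = 0.36 × 0.611272 = 0.220058
  π_2·p_2 = 0.57 × 0.587698 = 0.334988
  π_3·p_3 = 0.07 × 0.557825 = 0.0390478
Sum: 0.220058 + 0.334988 + 0.0390478 = 0.594093
P(Group 2 | the observation) ≈ 0.5639

0.5639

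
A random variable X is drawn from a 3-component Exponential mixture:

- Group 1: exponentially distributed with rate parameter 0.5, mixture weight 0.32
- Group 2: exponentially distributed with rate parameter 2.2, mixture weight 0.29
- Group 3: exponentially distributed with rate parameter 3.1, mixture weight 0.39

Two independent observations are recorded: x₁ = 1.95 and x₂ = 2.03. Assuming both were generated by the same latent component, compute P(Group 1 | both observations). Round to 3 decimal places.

The responsibility of component k is π_k f_k(x) divided by Σ_j π_j f_j(x).
Since both observations come from the same component, the likelihood for component k is f_k(x₁)·f_k(x₂).
  p_1 = [0.188596] × [0.181201] = 0.0341739
  p_2 = [0.0301508] × [0.025285] = 0.000762365
  p_3 = [0.00734601] × [0.00573253] = 4.21112e-05
Multiply by the mixture weights:
  π_1·p_1 = 0.32 × 0.0341739 = 0.0109356
  π_2·p_2 = 0.29 × 0.000762365 = 0.000221086
  π_3·p_3 = 0.39 × 4.21112e-05 = 1.64234e-05
Denominator: 0.0109356 + 0.000221086 + 1.64234e-05 = 0.0111731
Responsibility of Group 1: 0.0109356 / 0.0111731 ≈ 0.979

0.979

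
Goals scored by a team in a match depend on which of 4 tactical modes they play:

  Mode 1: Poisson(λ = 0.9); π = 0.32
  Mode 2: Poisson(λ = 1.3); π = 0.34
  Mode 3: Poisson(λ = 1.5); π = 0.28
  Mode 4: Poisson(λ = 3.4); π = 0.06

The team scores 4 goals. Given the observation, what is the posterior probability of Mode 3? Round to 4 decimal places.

0.3387

Posterior ∝ prior × likelihood, so P(k | x) ∝ π_k f_k(x); normalise over all components.
Poisson probabilities:
  f_1 = e^(−0.9)·0.9^4/4! = 0.0111146
  f_2 = e^(−1.3)·1.3^4/4! = 0.0324324
  f_3 = e^(−1.5)·1.5^4/4! = 0.0470665
  f_4 = e^(−3.4)·3.4^4/4! = 0.185825
Unnormalised posteriors:
  π_1·f_1 = 0.32 × 0.0111146 = 0.00355667
  π_2·f_2 = 0.34 × 0.0324324 = 0.011027
  π_3·f_3 = 0.28 × 0.0470665 = 0.0131786
  π_4·f_4 = 0.06 × 0.185825 = 0.0111495
Sum: 0.00355667 + 0.011027 + 0.0131786 + 0.0111495 = 0.0389118
P(Mode 3 | the observation) ≈ 0.3387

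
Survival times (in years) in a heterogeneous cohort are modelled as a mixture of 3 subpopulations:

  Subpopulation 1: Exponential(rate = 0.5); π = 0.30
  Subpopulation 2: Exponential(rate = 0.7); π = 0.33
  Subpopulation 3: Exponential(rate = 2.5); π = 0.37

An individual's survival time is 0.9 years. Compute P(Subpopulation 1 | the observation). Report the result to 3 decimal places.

0.303

By Bayes' theorem, P(k | x) = π_k f_k(x) / Σ_j π_j f_j(x).
Evaluate each component's likelihood at the observed value:
  L_1 = 0.318814
  L_2 = 0.372814
  L_3 = 0.263498
Weight by the priors:
  π_1·L_1 = 0.30 × 0.318814 = 0.0956442
  π_2·L_2 = 0.33 × 0.372814 = 0.123029
  π_3·L_3 = 0.37 × 0.263498 = 0.0974943
Denominator: 0.0956442 + 0.123029 + 0.0974943 = 0.316167
P(Subpopulation 1 | the observation) = 0.0956442 / 0.316167 ≈ 0.303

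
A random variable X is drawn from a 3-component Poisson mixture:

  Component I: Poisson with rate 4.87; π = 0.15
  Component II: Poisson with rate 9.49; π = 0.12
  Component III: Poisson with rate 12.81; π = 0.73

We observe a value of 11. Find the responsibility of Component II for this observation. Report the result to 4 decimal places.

0.1420

Posterior ∝ prior × likelihood, so P(k | x) ∝ P(Z=k) f_k(x); normalise over all components.
Evaluate each component's likelihood at the observed value:
  L_I = e^(−4.87)·4.87^11/11! = 0.00702504
  L_II = e^(−9.49)·9.49^11/11! = 0.106492
  L_III = e^(−12.81)·12.81^11/11! = 0.104369
Weight by the priors:
  P(Z=I)·L_I = 0.15 × 0.00702504 = 0.00105376
  P(Z=II)·L_II = 0.12 × 0.106492 = 0.0127791
  P(Z=III)·L_III = 0.73 × 0.104369 = 0.0761895
Normaliser: 0.00105376 + 0.0127791 + 0.0761895 = 0.0900223
So the posterior for Component II is 0.0127791 / 0.0900223 ≈ 0.1420.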